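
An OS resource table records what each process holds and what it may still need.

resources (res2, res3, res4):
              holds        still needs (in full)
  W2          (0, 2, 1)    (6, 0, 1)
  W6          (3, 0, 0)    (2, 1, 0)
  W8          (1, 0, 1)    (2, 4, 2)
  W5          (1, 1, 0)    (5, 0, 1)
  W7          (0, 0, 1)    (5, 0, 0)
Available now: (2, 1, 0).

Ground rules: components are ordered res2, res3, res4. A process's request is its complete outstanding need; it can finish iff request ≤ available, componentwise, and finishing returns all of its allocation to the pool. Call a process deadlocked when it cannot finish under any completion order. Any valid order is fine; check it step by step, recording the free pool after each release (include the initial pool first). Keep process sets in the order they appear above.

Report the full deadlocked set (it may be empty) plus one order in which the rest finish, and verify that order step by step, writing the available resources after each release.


Nothing here is deadlocked.
Key observation: the pool covers W6 at once, and every later process fits after earlier releases.
One completion order for the rest: W6, W7, W5, W2, W8. Walking it through:
  pool = (2, 1, 0)
  W6 needs (2, 1, 0) <= (2, 1, 0) -> finishes; pool += (3, 0, 0) = (5, 1, 0)
  W7 needs (5, 0, 0) <= (5, 1, 0) -> finishes; pool += (0, 0, 1) = (5, 1, 1)
  W5 needs (5, 0, 1) <= (5, 1, 1) -> finishes; pool += (1, 1, 0) = (6, 2, 1)
  W2 needs (6, 0, 1) <= (6, 2, 1) -> finishes; pool += (0, 2, 1) = (6, 4, 2)
  W8 needs (2, 4, 2) <= (6, 4, 2) -> finishes; pool += (1, 0, 1) = (7, 4, 3)


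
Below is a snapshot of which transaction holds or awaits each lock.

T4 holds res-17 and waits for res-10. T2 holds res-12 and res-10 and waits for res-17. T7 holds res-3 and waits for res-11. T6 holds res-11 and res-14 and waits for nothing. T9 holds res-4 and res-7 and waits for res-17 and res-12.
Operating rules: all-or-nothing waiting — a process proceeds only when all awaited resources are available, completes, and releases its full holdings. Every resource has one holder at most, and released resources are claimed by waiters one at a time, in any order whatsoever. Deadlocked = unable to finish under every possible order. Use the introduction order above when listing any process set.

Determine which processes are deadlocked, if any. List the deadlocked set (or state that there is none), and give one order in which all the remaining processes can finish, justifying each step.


Deadlocked: T4, T2 and T9.
Key observation: the waits loop around T4 -> T2 -> T4 with no way out; T9 waits into the deadlock from upstream.
One completion order for the rest: T6, T7.
Check, step by step:
  T6 waits on nothing -> runs at once and releases res-11 and res-14
  T7: everything it awaited (res-11) is free; runs, freeing res-3


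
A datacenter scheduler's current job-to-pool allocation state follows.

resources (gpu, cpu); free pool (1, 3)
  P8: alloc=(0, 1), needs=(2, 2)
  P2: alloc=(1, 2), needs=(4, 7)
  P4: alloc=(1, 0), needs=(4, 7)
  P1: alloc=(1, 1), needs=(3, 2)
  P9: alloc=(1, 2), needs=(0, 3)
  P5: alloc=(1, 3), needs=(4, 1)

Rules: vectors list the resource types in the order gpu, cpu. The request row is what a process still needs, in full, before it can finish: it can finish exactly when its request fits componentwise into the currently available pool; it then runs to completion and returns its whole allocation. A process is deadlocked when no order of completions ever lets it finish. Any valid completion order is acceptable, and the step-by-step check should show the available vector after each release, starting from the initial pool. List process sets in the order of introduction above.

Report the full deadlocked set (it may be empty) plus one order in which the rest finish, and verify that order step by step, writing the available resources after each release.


The deadlocked set is P2, P4, P1 and P5.
Key observation: no order helps: past P9, P8, the free pool tops out at (2, 6), below what each blocked process needs in gpu.
A valid finishing order for the others: P9, P8. Check, step by step:
  pool = (1, 3)
  P9: need (0, 3) fits (1, 3); releases (1, 2), pool now (2, 5)
  P8: need (2, 2) fits (2, 5); releases (0, 1), pool now (2, 6)
The blocked processes can never fit:
  P2 cannot run: need (4, 7) vs free (2, 6) (insufficient gpu and cpu)
  P4 cannot run: need (4, 7) vs free (2, 6) (insufficient gpu and cpu)
  P1 cannot run: need (3, 2) vs free (2, 6) (insufficient gpu)
  P5 cannot run: need (4, 1) vs free (2, 6) (insufficient gpu)


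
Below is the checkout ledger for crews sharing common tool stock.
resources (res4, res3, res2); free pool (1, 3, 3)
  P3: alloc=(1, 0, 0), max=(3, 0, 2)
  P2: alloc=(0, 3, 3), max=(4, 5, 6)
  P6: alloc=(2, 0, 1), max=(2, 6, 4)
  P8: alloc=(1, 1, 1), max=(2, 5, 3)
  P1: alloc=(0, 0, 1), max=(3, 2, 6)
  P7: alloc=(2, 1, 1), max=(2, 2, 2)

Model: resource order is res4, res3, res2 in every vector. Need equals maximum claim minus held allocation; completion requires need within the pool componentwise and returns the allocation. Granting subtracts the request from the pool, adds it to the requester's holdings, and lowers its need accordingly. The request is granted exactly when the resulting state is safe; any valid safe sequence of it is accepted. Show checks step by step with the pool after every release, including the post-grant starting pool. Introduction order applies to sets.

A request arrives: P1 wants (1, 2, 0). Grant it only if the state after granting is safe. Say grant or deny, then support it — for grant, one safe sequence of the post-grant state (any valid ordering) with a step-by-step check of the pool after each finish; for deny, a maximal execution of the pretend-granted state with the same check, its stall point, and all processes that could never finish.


DENY. Granting would leave the state unsafe.
Key observation: after P7, P3 the pool peaks at (3, 2, 4), and each blocked process is short somewhere: P2 on res4; P6 on res3; P8 on res3; P1 on res2.
On the post-grant state, P7, P3 is a maximal run — nothing extends it. Walking it through:
  pool = (0, 1, 3)
  run P7 (needs (0, 1, 1), free (0, 1, 3)); after release of (2, 1, 1) the pool is (2, 2, 4)
  run P3 (needs (2, 0, 2), free (2, 2, 4)); after release of (1, 0, 0) the pool is (3, 2, 4)
  blocked: P2 wants (4, 2, 3), pool (3, 2, 4) — not enough res4
  blocked: P6 wants (0, 6, 3), pool (3, 2, 4) — not enough res3
  blocked: P8 wants (1, 4, 2), pool (3, 2, 4) — not enough res3
  blocked: P1 wants (2, 0, 5), pool (3, 2, 4) — not enough res2
Had the request been granted, P2, P6, P8 and P1 could never finish.


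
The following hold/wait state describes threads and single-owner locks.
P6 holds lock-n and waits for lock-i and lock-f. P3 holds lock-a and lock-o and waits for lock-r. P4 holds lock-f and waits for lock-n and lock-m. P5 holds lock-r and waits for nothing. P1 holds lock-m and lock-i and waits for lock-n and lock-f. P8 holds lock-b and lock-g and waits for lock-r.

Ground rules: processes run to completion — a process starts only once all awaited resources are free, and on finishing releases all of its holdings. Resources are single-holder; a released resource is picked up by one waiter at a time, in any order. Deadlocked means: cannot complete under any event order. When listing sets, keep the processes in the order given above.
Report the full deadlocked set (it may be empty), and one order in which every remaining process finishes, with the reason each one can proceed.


Deadlocked: P6, P4 and P1.
Key observation: the waits loop around P6 -> P4 -> P6 with no way out; P1 is caught in further circular waits.
The rest can finish in the order P5, P3, P8.
Step-by-step check:
  P5 waits on nothing -> runs at once and releases lock-r
  P3: everything it awaited (lock-r) is free; runs, freeing lock-a and lock-o
  P8: everything it awaited (lock-r) is free; runs, freeing lock-b and lock-g


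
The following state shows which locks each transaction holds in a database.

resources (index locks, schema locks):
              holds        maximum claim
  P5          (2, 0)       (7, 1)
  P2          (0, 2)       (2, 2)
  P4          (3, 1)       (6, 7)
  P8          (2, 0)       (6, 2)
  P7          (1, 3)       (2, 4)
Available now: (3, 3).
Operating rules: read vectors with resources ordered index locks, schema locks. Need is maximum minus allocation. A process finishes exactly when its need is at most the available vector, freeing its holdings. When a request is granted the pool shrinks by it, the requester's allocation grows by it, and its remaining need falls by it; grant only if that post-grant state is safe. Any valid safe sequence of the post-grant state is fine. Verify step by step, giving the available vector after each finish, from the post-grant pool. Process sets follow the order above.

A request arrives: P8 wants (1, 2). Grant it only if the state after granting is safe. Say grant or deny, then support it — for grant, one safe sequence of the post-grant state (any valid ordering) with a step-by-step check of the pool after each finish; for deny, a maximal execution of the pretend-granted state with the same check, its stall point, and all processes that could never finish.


GRANT — the state after the grant stays safe, e.g. via P7, P8, P2, P4, P5.
Key observation: even at the reduced pool (2, 1), P7 fits immediately, so safety survives the grant.
Verifying the post-grant state step by step:
  pool = (2, 1)
  P7: need (1, 1) fits (2, 1); releases (1, 3), pool now (3, 4)
  P8: need (3, 0) fits (3, 4); releases (3, 2), pool now (6, 6)
  P2: need (2, 0) fits (6, 6); releases (0, 2), pool now (6, 8)
  P4: need (3, 6) fits (6, 8); releases (3, 1), pool now (9, 9)
  P5: need (5, 1) fits (9, 9); releases (2, 0), pool now (11, 9)


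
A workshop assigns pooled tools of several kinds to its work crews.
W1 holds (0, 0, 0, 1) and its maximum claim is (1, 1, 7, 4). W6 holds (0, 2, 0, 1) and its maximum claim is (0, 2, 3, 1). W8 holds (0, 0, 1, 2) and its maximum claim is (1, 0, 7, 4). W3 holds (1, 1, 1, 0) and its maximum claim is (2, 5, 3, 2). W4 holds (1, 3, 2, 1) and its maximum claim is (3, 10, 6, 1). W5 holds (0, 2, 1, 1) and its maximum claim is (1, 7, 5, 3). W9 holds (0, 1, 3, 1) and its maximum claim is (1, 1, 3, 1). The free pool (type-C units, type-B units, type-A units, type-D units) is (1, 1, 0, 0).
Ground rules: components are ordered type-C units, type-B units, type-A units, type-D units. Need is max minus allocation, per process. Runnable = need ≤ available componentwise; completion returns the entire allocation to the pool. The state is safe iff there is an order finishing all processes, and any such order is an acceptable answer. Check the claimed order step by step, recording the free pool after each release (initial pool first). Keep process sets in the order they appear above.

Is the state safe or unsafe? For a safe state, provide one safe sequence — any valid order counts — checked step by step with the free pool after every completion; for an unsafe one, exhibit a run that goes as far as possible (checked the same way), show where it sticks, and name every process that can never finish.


SAFE. One safe sequence: W9, W6, W3, W5, W4, W1, W8.
Key observation: the first exact fit in this order is W9 — it needs (1, 0, 0, 0) with (1, 1, 0, 0) free, meeting a requested resource to the last unit.
Step-by-step check:
  pool = (1, 1, 0, 0)
  run W9 (needs (1, 0, 0, 0), free (1, 1, 0, 0)); after release of (0, 1, 3, 1) the pool is (1, 2, 3, 1)
  run W6 (needs (0, 0, 3, 0), free (1, 2, 3, 1)); after release of (0, 2, 0, 1) the pool is (1, 4, 3, 2)
  run W3 (needs (1, 4, 2, 2), free (1, 4, 3, 2)); after release of (1, 1, 1, 0) the pool is (2, 5, 4, 2)
  run W5 (needs (1, 5, 4, 2), free (2, 5, 4, 2)); after release of (0, 2, 1, 1) the pool is (2, 7, 5, 3)
  run W4 (needs (2, 7, 4, 0), free (2, 7, 5, 3)); after release of (1, 3, 2, 1) the pool is (3, 10, 7, 4)
  run W1 (needs (1, 1, 7, 3), free (3, 10, 7, 4)); after release of (0, 0, 0, 1) the pool is (3, 10, 7, 5)
  run W8 (needs (1, 0, 6, 2), free (3, 10, 7, 5)); after release of (0, 0, 1, 2) the pool is (3, 10, 8, 7)


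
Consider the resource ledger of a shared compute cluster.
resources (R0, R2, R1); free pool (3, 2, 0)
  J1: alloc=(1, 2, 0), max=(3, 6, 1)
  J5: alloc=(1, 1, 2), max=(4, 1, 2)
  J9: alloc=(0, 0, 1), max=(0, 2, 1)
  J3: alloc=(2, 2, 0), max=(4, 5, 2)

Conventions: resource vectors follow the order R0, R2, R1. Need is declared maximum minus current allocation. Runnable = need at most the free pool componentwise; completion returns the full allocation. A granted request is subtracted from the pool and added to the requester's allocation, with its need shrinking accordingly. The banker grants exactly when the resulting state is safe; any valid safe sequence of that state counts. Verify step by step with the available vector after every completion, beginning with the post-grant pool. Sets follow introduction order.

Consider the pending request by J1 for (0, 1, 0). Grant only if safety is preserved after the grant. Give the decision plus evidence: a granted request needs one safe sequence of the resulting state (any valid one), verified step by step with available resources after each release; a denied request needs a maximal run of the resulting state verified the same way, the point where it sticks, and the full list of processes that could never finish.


DENY: after the grant no complete ordering would exist.
Key observation: after J5, J9 complete, (4, 2, 3) is the best the pool ever gets, yet each leftover process wants more R2.
Pretend the grant happened; the run J5, J9 goes as far as possible. Check, step by step:
  pool = (3, 1, 0)
  J5: need (3, 0, 0) fits (3, 1, 0); releases (1, 1, 2), pool now (4, 2, 2)
  J9: need (0, 2, 0) fits (4, 2, 2); releases (0, 0, 1), pool now (4, 2, 3)
  blocked: J1 wants (2, 3, 1), pool (4, 2, 3) — not enough R2
  blocked: J3 wants (2, 3, 2), pool (4, 2, 3) — not enough R2
Post-grant, the permanently blocked set is J1 and J3.


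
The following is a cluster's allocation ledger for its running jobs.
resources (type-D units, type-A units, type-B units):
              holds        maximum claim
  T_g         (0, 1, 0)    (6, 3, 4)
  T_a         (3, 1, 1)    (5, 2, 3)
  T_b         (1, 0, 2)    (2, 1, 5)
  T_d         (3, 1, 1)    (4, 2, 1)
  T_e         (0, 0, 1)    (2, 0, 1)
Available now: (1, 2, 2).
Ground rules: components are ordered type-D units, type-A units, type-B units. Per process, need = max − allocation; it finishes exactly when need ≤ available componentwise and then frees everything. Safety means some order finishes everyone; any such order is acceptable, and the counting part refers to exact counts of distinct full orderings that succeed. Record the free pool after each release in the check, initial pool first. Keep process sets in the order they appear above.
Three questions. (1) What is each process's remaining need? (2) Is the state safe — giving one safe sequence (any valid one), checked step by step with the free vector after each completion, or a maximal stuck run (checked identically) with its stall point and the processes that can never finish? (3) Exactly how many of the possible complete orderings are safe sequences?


(1) Remaining need (order type-D units, type-A units, type-B units):
  T_g: (6, 2, 4)
  T_a: (2, 1, 2)
  T_b: (1, 1, 3)
  T_d: (1, 1, 0)
  T_e: (2, 0, 0)
(2) SAFE — a valid safe sequence is T_d, T_e, T_a, T_b, T_g.
Key observation: the order's first zero-slack moment is T_d ((1, 1, 0) needed, (1, 2, 2) free — a requested resource with nothing to spare).
Check, step by step:
  pool = (1, 2, 2)
  T_d needs (1, 1, 0) <= (1, 2, 2) -> finishes; pool += (3, 1, 1) = (4, 3, 3)
  T_e needs (2, 0, 0) <= (4, 3, 3) -> finishes; pool += (0, 0, 1) = (4, 3, 4)
  T_a needs (2, 1, 2) <= (4, 3, 4) -> finishes; pool += (3, 1, 1) = (7, 4, 5)
  T_b needs (1, 1, 3) <= (7, 4, 5) -> finishes; pool += (1, 0, 2) = (8, 4, 7)
  T_g needs (6, 2, 4) <= (8, 4, 7) -> finishes; pool += (0, 1, 0) = (8, 5, 7)
(3) The exact count: 12 of the possible complete orderings are safe sequences.


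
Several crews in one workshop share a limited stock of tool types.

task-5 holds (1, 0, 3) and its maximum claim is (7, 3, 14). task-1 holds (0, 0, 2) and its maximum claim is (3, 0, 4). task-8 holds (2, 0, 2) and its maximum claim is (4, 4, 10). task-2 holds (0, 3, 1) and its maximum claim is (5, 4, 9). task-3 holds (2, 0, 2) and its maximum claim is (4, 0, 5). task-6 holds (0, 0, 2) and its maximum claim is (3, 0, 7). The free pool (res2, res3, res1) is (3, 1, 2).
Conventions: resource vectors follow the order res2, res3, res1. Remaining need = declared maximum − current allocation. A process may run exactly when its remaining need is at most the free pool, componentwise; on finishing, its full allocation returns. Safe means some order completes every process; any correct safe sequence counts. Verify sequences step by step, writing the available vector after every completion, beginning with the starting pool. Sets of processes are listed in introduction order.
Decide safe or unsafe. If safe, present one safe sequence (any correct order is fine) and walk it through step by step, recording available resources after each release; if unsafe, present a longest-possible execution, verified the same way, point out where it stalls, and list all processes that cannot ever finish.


SAFE, for example via the order task-1, task-3, task-6, task-2, task-8, task-5.
Key observation: reading the order forward, task-1 is the first process whose need (3, 0, 2) meets the free pool (3, 1, 2) exactly on a resource it requests.
Step-by-step check:
  pool = (3, 1, 2)
  run task-1 (needs (3, 0, 2), free (3, 1, 2)); after release of (0, 0, 2) the pool is (3, 1, 4)
  run task-3 (needs (2, 0, 3), free (3, 1, 4)); after release of (2, 0, 2) the pool is (5, 1, 6)
  run task-6 (needs (3, 0, 5), free (5, 1, 6)); after release of (0, 0, 2) the pool is (5, 1, 8)
  run task-2 (needs (5, 1, 8), free (5, 1, 8)); after release of (0, 3, 1) the pool is (5, 4, 9)
  run task-8 (needs (2, 4, 8), free (5, 4, 9)); after release of (2, 0, 2) the pool is (7, 4, 11)
  run task-5 (needs (6, 3, 11), free (7, 4, 11)); after release of (1, 0, 3) the pool is (8, 4, 14)


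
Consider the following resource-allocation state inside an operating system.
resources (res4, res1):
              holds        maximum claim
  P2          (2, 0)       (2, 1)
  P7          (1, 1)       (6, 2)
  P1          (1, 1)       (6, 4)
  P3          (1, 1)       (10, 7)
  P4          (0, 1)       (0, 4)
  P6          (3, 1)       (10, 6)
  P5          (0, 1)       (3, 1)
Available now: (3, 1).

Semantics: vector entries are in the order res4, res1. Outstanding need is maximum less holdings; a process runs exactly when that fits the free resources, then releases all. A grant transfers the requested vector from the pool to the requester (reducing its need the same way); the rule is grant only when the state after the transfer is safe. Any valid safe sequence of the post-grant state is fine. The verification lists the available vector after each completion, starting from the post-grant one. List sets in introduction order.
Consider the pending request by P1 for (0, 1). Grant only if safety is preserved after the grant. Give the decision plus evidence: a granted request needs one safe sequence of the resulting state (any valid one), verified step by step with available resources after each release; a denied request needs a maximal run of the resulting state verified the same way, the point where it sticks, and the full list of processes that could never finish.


GRANT: granting preserves safety; a valid post-grant sequence is P5, P2, P7, P1, P4, P6, P3.
Key observation: the grant leaves (3, 0) free — enough for P5, whose release restarts the cascade.
Step-by-step check of the post-grant state:
  pool = (3, 0)
  P5: need (3, 0) fits (3, 0); releases (0, 1), pool now (3, 1)
  P2: need (0, 1) fits (3, 1); releases (2, 0), pool now (5, 1)
  P7: need (5, 1) fits (5, 1); releases (1, 1), pool now (6, 2)
  P1: need (5, 2) fits (6, 2); releases (1, 2), pool now (7, 4)
  P4: need (0, 3) fits (7, 4); releases (0, 1), pool now (7, 5)
  P6: need (7, 5) fits (7, 5); releases (3, 1), pool now (10, 6)
  P3: need (9, 6) fits (10, 6); releases (1, 1), pool now (11, 7)


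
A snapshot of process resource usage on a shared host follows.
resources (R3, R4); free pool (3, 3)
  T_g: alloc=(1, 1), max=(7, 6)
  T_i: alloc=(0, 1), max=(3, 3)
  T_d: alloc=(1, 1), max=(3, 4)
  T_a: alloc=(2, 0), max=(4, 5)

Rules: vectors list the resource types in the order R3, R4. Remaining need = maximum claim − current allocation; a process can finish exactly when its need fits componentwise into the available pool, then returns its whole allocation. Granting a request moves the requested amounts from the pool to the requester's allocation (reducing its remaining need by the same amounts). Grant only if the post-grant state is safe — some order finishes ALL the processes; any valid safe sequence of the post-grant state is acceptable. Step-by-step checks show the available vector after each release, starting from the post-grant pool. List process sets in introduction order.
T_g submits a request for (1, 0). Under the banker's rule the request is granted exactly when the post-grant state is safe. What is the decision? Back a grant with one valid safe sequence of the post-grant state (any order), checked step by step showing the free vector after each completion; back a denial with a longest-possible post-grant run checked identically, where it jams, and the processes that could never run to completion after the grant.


GRANT — the state after the grant stays safe, e.g. via T_d, T_i, T_a, T_g.
Key observation: even at the reduced pool (2, 3), T_d fits immediately, so safety survives the grant.
Verifying the post-grant state step by step:
  pool = (2, 3)
  run T_d (needs (2, 3), free (2, 3)); after release of (1, 1) the pool is (3, 4)
  run T_i (needs (3, 2), free (3, 4)); after release of (0, 1) the pool is (3, 5)
  run T_a (needs (2, 5), free (3, 5)); after release of (2, 0) the pool is (5, 5)
  run T_g (needs (5, 5), free (5, 5)); after release of (2, 1) the pool is (7, 6)


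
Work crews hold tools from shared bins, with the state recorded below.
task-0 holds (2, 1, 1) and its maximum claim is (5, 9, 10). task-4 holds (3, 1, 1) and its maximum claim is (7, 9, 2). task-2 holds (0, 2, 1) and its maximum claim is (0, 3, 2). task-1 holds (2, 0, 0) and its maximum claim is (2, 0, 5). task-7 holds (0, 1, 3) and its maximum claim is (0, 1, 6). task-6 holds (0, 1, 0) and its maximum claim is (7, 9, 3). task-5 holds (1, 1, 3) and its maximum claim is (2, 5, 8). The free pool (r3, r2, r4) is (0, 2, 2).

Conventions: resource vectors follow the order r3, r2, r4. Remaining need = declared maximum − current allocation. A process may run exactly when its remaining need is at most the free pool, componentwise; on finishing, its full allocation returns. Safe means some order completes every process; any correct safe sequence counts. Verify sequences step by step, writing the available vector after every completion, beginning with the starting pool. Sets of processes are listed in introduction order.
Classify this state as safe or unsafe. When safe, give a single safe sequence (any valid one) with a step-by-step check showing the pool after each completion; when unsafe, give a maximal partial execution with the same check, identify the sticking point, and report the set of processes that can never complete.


UNSAFE.
Key observation: no order helps: past task-2, task-7, task-1, task-5, the free pool tops out at (3, 6, 9), below what each blocked process needs in r2.
A maximal execution: task-2, task-7, task-1, task-5 — then nothing else fits. Walking it through:
  pool = (0, 2, 2)
  task-2 needs (0, 1, 1) <= (0, 2, 2) -> finishes; pool += (0, 2, 1) = (0, 4, 3)
  task-7 needs (0, 0, 3) <= (0, 4, 3) -> finishes; pool += (0, 1, 3) = (0, 5, 6)
  task-1 needs (0, 0, 5) <= (0, 5, 6) -> finishes; pool += (2, 0, 0) = (2, 5, 6)
  task-5 needs (1, 4, 5) <= (2, 5, 6) -> finishes; pool += (1, 1, 3) = (3, 6, 9)
  blocked: task-0 wants (3, 8, 9), pool (3, 6, 9) — not enough r2
  blocked: task-4 wants (4, 8, 1), pool (3, 6, 9) — not enough r3 and r2
  blocked: task-6 wants (7, 8, 3), pool (3, 6, 9) — not enough r3 and r2
Permanently blocked: task-0, task-4 and task-6.


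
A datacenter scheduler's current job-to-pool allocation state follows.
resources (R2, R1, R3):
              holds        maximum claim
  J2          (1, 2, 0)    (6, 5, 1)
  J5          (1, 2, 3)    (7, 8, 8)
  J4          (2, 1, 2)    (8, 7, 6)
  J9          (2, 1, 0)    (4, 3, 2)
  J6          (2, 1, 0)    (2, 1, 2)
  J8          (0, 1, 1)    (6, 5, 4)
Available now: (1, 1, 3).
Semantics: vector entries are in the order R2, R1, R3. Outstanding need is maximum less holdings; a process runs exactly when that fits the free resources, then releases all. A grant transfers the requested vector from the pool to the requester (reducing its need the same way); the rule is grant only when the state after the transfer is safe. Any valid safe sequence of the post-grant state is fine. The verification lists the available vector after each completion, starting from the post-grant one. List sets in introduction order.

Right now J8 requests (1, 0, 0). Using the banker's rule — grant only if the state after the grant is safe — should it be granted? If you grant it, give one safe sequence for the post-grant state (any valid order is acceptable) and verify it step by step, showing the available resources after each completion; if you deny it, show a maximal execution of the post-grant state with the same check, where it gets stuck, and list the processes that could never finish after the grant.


DENY: after the grant no complete ordering would exist.
Key observation: the wall is R2: completing J6, J9 brings the pool only to (4, 3, 3), and all the rest need more.
Pretend the grant happened; the run J6, J9 goes as far as possible. Verifying each step:
  pool = (0, 1, 3)
  J6 needs (0, 0, 2) <= (0, 1, 3) -> finishes; pool += (2, 1, 0) = (2, 2, 3)
  J9 needs (2, 2, 2) <= (2, 2, 3) -> finishes; pool += (2, 1, 0) = (4, 3, 3)
  blocked: J2 wants (5, 3, 1), pool (4, 3, 3) — not enough R2
  blocked: J5 wants (6, 6, 5), pool (4, 3, 3) — not enough R2, R1 and R3
  blocked: J4 wants (6, 6, 4), pool (4, 3, 3) — not enough R2, R1 and R3
  blocked: J8 wants (5, 4, 3), pool (4, 3, 3) — not enough R2 and R1
Post-grant, the permanently blocked set is J2, J5, J4 and J8.


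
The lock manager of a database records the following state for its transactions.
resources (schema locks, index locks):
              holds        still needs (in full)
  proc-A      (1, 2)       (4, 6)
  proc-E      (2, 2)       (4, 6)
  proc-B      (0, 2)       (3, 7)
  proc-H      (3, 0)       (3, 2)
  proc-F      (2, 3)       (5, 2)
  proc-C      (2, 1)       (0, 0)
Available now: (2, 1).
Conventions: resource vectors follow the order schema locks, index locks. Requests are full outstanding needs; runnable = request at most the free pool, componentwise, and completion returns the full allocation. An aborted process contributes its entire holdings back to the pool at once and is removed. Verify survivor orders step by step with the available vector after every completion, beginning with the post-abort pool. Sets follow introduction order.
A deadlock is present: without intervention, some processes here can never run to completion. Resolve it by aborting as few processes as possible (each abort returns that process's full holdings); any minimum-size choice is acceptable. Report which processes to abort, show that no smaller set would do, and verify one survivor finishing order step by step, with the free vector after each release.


Abort proc-A.
Key observation: the deadlocked proc-B becomes finishable only because proc-A released (1, 2); it completes at step 4 below.
No smaller set exists: with zero aborts the deadlock remains.
One survivor order: proc-H, proc-F, proc-C, proc-B, proc-E. Check, step by step (post-abort pool first):
  pool = (3, 3)
  proc-H needs (3, 2) <= (3, 3) -> finishes; pool += (3, 0) = (6, 3)
  proc-F needs (5, 2) <= (6, 3) -> finishes; pool += (2, 3) = (8, 6)
  proc-C needs (0, 0) <= (8, 6) -> finishes; pool += (2, 1) = (10, 7)
  proc-B needs (3, 7) <= (10, 7) -> finishes; pool += (0, 2) = (10, 9)
  proc-E needs (4, 6) <= (10, 9) -> finishes; pool += (2, 2) = (12, 11)


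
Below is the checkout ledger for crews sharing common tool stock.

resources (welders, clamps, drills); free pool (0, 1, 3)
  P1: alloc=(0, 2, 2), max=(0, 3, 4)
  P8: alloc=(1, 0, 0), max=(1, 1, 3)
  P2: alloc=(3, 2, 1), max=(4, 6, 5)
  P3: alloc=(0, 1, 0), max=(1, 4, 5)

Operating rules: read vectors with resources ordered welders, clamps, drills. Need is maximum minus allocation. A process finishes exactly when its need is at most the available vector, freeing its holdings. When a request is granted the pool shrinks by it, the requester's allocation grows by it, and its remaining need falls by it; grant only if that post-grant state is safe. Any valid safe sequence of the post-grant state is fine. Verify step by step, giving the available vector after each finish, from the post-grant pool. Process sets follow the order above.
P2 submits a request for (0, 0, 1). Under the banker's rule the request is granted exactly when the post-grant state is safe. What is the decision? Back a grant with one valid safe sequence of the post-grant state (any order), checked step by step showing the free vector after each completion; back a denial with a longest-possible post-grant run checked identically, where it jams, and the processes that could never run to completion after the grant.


DENY — the pretend-granted state is unsafe.
Key observation: after P1, P8 the pool peaks at (1, 3, 4), and each blocked process is short somewhere: P2 on clamps; P3 on drills.
Pretend the grant happened; the run P1, P8 goes as far as possible. Step-by-step check:
  pool = (0, 1, 2)
  run P1 (needs (0, 1, 2), free (0, 1, 2)); after release of (0, 2, 2) the pool is (0, 3, 4)
  run P8 (needs (0, 1, 3), free (0, 3, 4)); after release of (1, 0, 0) the pool is (1, 3, 4)
  blocked: P2 wants (1, 4, 3), pool (1, 3, 4) — not enough clamps
  blocked: P3 wants (1, 3, 5), pool (1, 3, 4) — not enough drills
Had the request been granted, P2 and P3 could never finish.


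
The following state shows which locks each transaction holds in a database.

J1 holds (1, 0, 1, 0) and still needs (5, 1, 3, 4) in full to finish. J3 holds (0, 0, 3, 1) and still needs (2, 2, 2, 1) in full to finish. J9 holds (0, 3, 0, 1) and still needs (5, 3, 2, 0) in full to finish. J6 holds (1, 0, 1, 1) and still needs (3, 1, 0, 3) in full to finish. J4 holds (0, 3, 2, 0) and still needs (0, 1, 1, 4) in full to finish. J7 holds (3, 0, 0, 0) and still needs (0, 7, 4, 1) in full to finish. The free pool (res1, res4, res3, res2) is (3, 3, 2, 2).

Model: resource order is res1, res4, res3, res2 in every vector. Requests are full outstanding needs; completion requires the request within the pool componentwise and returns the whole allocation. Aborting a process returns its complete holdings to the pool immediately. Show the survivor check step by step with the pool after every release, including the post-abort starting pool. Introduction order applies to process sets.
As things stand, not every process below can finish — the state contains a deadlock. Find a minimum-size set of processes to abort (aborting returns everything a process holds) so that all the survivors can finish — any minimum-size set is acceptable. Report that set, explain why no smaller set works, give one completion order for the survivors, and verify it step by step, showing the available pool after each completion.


Abort J1.
Key observation: aborting J1 returns (1, 0, 1, 0), and J9 — hopeless before — runs at step 3 with the returned capacity in the pool.
No smaller set exists: with zero aborts the deadlock remains.
Survivors finish in the order: J3, J6, J9, J4, J7. Verifying each step (pool after the aborts first):
  pool = (4, 3, 3, 2)
  J3 needs (2, 2, 2, 1) <= (4, 3, 3, 2) -> finishes; pool += (0, 0, 3, 1) = (4, 3, 6, 3)
  J6 needs (3, 1, 0, 3) <= (4, 3, 6, 3) -> finishes; pool += (1, 0, 1, 1) = (5, 3, 7, 4)
  J9 needs (5, 3, 2, 0) <= (5, 3, 7, 4) -> finishes; pool += (0, 3, 0, 1) = (5, 6, 7, 5)
  J4 needs (0, 1, 1, 4) <= (5, 6, 7, 5) -> finishes; pool += (0, 3, 2, 0) = (5, 9, 9, 5)
  J7 needs (0, 7, 4, 1) <= (5, 9, 9, 5) -> finishes; pool += (3, 0, 0, 0) = (8, 9, 9, 5)


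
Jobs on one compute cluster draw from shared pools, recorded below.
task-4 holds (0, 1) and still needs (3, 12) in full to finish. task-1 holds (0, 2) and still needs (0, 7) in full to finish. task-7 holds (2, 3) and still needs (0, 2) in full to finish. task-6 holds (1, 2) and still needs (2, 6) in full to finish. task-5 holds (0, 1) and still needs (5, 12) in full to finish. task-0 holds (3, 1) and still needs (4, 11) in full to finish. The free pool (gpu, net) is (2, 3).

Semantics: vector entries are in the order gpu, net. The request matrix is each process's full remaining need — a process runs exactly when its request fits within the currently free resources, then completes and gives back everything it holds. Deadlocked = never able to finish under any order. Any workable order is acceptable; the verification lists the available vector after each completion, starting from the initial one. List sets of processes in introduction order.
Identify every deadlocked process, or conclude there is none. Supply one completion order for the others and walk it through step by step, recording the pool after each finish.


The deadlocked set is task-4, task-5 and task-0.
Key observation: the pool after task-7, task-6, task-1 is (5, 10); every surviving request exceeds it in net, so progress ends there.
A valid finishing order for the others: task-7, task-6, task-1. Verifying each step:
  pool = (2, 3)
  task-7: need (0, 2) fits (2, 3); releases (2, 3), pool now (4, 6)
  task-6: need (2, 6) fits (4, 6); releases (1, 2), pool now (5, 8)
  task-1: need (0, 7) fits (5, 8); releases (0, 2), pool now (5, 10)
The blocked processes can never fit:
  task-4 cannot run: need (3, 12) vs free (5, 10) (insufficient net)
  task-5 cannot run: need (5, 12) vs free (5, 10) (insufficient net)
  task-0 cannot run: need (4, 11) vs free (5, 10) (insufficient net)


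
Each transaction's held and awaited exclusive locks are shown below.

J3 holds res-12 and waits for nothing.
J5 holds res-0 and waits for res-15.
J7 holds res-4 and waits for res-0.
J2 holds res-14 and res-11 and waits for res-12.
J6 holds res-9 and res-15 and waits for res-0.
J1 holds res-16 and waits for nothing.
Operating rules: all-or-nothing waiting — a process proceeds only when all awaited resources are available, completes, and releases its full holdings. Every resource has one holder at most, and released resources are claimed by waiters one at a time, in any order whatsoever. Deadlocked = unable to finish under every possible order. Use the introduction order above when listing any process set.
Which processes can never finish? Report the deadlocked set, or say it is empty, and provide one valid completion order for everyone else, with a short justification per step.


Deadlocked set: J5, J7 and J6.
Key observation: the wait chain closes on itself along J5 -> J6 -> J5; J7 waits into the deadlock from upstream.
One completion order for the rest: J3, J2, J1.
Verifying each step:
  run J3 (it waits on nothing); releases res-12
  J2 waits on res-12 — all released -> runs and releases res-14 and res-11
  run J1 (it waits on nothing); releases res-16


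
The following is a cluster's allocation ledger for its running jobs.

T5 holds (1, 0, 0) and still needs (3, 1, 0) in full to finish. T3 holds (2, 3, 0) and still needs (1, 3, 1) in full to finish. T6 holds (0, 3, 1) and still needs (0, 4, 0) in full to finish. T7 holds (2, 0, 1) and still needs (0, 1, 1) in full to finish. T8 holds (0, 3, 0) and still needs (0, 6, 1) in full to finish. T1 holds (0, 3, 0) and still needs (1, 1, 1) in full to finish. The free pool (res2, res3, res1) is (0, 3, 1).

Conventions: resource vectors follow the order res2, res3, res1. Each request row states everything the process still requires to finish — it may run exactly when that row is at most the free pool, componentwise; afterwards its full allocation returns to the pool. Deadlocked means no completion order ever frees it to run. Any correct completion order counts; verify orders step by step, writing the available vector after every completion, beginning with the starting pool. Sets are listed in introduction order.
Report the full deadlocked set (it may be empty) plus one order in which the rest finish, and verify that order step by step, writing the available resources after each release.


The deadlocked set is empty.
Key observation: T7 fits the free pool immediately, and its release cascades until everyone finishes.
A valid finishing order for the others: T7, T3, T5, T1, T6, T8. Verifying each step:
  pool = (0, 3, 1)
  T7 needs (0, 1, 1) <= (0, 3, 1) -> finishes; pool += (2, 0, 1) = (2, 3, 2)
  T3 needs (1, 3, 1) <= (2, 3, 2) -> finishes; pool += (2, 3, 0) = (4, 6, 2)
  T5 needs (3, 1, 0) <= (4, 6, 2) -> finishes; pool += (1, 0, 0) = (5, 6, 2)
  T1 needs (1, 1, 1) <= (5, 6, 2) -> finishes; pool += (0, 3, 0) = (5, 9, 2)
  T6 needs (0, 4, 0) <= (5, 9, 2) -> finishes; pool += (0, 3, 1) = (5, 12, 3)
  T8 needs (0, 6, 1) <= (5, 12, 3) -> finishes; pool += (0, 3, 0) = (5, 15, 3)


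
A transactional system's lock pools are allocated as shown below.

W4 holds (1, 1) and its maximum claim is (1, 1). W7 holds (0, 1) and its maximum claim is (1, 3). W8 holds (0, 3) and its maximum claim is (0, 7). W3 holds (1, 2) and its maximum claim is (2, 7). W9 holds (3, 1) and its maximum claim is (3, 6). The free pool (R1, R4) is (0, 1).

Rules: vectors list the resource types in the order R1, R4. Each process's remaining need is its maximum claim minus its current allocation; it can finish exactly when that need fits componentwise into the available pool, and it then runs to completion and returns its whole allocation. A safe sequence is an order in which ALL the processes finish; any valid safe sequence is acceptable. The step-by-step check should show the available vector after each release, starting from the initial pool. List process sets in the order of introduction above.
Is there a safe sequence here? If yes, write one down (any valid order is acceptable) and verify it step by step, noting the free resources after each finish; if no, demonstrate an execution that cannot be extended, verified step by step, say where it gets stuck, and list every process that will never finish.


UNSAFE — no complete ordering exists.
Key observation: no order helps: past W4, W7, the free pool tops out at (1, 3), below what each blocked process needs in R4.
Going as far as possible: W4, W7; after that, nothing fits. Step-by-step check:
  pool = (0, 1)
  W4: need (0, 0) fits (0, 1); releases (1, 1), pool now (1, 2)
  W7: need (1, 2) fits (1, 2); releases (0, 1), pool now (1, 3)
  W8 still needs (0, 4) but only (1, 3) is free — short on R4
  W3 still needs (1, 5) but only (1, 3) is free — short on R4
  W9 still needs (0, 5) but only (1, 3) is free — short on R4
Never able to finish: W8, W3 and W9.


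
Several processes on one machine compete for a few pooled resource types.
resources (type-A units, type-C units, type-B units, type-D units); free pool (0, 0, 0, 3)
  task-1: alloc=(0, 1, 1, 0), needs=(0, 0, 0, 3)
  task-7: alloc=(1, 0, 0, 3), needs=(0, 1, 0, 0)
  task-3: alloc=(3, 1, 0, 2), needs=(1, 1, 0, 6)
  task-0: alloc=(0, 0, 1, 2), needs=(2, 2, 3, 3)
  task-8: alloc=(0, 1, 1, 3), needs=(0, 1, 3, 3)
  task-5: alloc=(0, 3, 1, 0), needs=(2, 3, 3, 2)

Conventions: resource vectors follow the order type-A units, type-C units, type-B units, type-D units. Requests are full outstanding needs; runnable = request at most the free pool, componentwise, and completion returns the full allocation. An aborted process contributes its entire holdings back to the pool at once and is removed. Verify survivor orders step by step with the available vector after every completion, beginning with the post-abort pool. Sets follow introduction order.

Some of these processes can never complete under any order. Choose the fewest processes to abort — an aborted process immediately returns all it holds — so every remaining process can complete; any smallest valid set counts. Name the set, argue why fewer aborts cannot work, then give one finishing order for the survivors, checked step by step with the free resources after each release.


Minimum abort set: task-8 and task-5.
Key observation: task-0 could never have finished before the abort; with (0, 4, 2, 3) returned by task-8 and task-5, it fits at step 4.
Why nothing smaller works — every single abort fails: task-1 alone leaves task-0 blocked (short on type-B units); task-7 alone leaves task-0 blocked (short on type-B units); task-3 alone leaves task-0 blocked (short on type-B units); task-0 alone leaves task-8 blocked (short on type-B units); task-8 alone leaves task-0 blocked (short on type-B units); task-5 alone leaves task-0 blocked (short on type-B units).
The survivors complete as task-7, task-1, task-3, task-0. Step-by-step check (starting from the post-abort pool):
  pool = (0, 4, 2, 6)
  task-7 needs (0, 1, 0, 0) <= (0, 4, 2, 6) -> finishes; pool += (1, 0, 0, 3) = (1, 4, 2, 9)
  task-1 needs (0, 0, 0, 3) <= (1, 4, 2, 9) -> finishes; pool += (0, 1, 1, 0) = (1, 5, 3, 9)
  task-3 needs (1, 1, 0, 6) <= (1, 5, 3, 9) -> finishes; pool += (3, 1, 0, 2) = (4, 6, 3, 11)
  task-0 needs (2, 2, 3, 3) <= (4, 6, 3, 11) -> finishes; pool += (0, 0, 1, 2) = (4, 6, 4, 13)
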